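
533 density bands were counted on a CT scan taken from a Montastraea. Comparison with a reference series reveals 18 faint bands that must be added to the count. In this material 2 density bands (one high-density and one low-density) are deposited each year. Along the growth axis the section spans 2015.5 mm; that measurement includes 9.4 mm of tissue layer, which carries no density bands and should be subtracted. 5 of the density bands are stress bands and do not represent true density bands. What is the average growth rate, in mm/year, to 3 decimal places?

7.348 mm/year

Correcting the raw count gives 533 − 5 + 18 = 546 true density bands.
With 2 density bands per year, 546 / 2 = 273 years.
Removing the 9.4 mm offcut leaves 2015.5 − 9.4 = 2006.1 mm.
Extension rate ≈ 2006.1 / 273 = 7.348 mm/year.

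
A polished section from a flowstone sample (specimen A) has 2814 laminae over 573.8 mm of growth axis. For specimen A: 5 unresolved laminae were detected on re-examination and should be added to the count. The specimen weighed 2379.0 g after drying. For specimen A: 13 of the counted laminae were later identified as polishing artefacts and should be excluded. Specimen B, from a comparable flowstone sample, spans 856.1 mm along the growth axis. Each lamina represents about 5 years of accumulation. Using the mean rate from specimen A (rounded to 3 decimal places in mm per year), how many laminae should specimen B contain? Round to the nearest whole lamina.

4176 laminae

Specimen A: after corrections the count is 2814 − 13 + 5 = 2806 laminae.
Specimen A: 2806 laminae at 5 years each span 2806 × 5 = 14030 years.
A: Mean rate = 573.8 mm / 14030 years ≈ 0.041 mm/year.
For B, 856.1 / 0.041 = 20880.49 years; at 5 years per lamina that is 20880.49 / 5 ≈ 4176 laminae.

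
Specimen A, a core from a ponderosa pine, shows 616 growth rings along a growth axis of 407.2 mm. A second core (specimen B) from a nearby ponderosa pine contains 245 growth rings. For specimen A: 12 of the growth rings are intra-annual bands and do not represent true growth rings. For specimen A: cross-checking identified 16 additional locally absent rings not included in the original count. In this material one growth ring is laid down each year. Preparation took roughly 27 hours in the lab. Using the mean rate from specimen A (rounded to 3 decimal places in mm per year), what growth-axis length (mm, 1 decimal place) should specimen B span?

161.0 mm

Specimen A: adjusted count: 616 − 12 + 16 = 620 growth rings.
A: 407.2 mm over 620 years gives 407.2 / 620 ≈ 0.657 mm per year.
Length of B = 0.657 × 245 = 161.0 mm.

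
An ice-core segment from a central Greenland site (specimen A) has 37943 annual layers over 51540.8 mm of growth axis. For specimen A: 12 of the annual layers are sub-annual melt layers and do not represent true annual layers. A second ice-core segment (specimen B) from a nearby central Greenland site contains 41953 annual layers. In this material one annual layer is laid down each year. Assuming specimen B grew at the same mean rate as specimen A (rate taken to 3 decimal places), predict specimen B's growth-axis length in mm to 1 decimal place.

57014.1 mm

Specimen A: correcting the raw count gives 37943 − 12 = 37931 true annual layers.
A: Mean rate = 51540.8 mm / 37931 years ≈ 1.359 mm/year.
For B, 1.359 mm/year × 41953 years = 57014.1 mm.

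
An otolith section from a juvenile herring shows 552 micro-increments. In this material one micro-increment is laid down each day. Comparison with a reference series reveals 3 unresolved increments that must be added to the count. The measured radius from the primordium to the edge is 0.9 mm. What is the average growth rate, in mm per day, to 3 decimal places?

0.002 mm per day

After corrections the count is 552 + 3 = 555 micro-increments.
0.9 mm over 555 days gives 0.9 / 555 ≈ 0.002 mm per day.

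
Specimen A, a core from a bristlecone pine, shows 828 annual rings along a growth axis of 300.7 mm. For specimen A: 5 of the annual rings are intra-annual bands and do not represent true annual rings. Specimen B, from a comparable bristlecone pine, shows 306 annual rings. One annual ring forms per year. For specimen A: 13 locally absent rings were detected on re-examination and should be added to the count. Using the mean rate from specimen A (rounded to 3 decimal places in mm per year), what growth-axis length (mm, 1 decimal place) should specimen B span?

110.2 mm

Specimen A: after corrections the count is 828 − 5 + 13 = 836 annual rings.
A: 300.7 mm over 836 years gives 300.7 / 836 ≈ 0.360 mm/year.
Length of B = 0.360 × 306 = 110.2 mm.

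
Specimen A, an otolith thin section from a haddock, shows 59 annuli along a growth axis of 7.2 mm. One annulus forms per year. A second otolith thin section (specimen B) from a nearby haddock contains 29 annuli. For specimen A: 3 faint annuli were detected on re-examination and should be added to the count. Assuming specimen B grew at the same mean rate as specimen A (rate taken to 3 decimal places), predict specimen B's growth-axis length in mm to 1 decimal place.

3.4 mm

Specimen A: after corrections the count is 59 + 3 = 62 annuli.
A: Extension rate ≈ 7.2 / 62 = 0.116 mm/yr.
Length of B = 0.116 × 29 = 3.4 mm.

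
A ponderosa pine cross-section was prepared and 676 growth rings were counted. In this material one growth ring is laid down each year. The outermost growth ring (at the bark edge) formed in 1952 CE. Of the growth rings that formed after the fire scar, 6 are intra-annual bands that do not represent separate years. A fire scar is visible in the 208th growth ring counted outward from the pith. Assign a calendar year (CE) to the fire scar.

1490 CE

Between growth ring 208 and the bark edge there are 676 − 208 = 468 growth rings.
Excluding 6 false growth rings: 468 − 6 = 462.
1952 − 462 = 1490 CE.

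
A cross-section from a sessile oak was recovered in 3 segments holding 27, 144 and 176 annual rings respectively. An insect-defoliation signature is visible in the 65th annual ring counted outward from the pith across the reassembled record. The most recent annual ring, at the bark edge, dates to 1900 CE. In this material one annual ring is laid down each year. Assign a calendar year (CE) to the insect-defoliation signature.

Total annual rings = 27 + 144 + 176 = 347.
Between annual ring 65 and the bark edge there are 347 − 65 = 282 annual rings.
The annual ring at the bark edge is 1900 CE, so the insect-defoliation signature dates to 1900 − 282 = 1618 CE.

1618 CE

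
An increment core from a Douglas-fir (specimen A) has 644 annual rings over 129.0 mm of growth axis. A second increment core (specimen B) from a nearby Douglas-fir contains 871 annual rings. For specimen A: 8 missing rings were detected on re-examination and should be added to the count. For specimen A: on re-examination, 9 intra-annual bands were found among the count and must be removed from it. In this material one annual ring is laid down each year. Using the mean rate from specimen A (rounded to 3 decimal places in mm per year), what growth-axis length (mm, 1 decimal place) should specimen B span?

Specimen A: correcting the raw count gives 644 − 9 + 8 = 643 true annual rings.
A: 129.0 mm over 643 years gives 129.0 / 643 ≈ 0.201 mm/yr.
For B, 0.201 mm/year × 871 years = 175.1 mm.

175.1 mm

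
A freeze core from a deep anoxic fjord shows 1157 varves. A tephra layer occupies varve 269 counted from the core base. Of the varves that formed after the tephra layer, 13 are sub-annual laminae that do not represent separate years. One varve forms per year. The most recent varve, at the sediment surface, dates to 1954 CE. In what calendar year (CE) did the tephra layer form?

Between varve 269 and the sediment surface there are 1157 − 269 = 888 varves.
Excluding 13 false varves: 888 − 13 = 875.
1954 − 875 = 1079 CE.

1079 CE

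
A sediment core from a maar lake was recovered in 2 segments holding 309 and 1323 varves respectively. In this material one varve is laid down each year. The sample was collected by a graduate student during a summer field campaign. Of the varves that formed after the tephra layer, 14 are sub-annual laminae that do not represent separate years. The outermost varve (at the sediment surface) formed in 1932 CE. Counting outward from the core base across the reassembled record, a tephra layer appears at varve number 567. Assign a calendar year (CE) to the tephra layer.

Total varves = 309 + 1323 = 1632.
Between varve 567 and the sediment surface there are 1632 − 567 = 1065 varves.
Removing the 14 false varves leaves 1065 − 14 = 1051 true varves beyond the tephra layer.
The varve at the sediment surface is 1932 CE, so the tephra layer dates to 1932 − 1051 = 881 CE.

881 CE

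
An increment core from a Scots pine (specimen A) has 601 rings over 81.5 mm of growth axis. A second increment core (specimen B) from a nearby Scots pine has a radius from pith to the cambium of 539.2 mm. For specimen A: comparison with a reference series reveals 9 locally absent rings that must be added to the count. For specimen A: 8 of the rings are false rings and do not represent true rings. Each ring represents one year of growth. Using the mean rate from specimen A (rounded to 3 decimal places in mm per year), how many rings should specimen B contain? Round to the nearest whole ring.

Specimen A: after corrections the count is 601 − 8 + 9 = 602 rings.
A: Extension rate ≈ 81.5 / 602 = 0.135 mm/year.
Specimen B: 539.2 mm / 0.135 mm per year = 3994.07 years ≈ 3994 rings.

3994 rings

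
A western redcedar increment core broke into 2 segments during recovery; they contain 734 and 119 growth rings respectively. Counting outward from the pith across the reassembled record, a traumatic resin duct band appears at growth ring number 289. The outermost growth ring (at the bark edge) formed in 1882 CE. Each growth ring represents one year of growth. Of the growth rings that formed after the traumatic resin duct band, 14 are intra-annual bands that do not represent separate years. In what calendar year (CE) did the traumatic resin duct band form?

Total growth rings = 734 + 119 = 853.
Between growth ring 289 and the bark edge there are 853 − 289 = 564 growth rings.
564 − 14 false = 550 true growth rings after the traumatic resin duct band.
Counting back 550 years from 1882 CE places the traumatic resin duct band in 1882 − 550 = 1332 CE.

1332 CE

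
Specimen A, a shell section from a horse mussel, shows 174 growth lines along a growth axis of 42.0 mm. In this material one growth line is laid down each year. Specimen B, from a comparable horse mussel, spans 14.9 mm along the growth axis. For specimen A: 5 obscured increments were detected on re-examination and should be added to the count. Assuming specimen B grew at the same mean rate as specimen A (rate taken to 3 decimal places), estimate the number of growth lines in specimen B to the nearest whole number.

Specimen A: adjusted count: 174 + 5 = 179 growth lines.
A: 42.0 mm over 179 years gives 42.0 / 179 ≈ 0.235 mm per year.
For B, 14.9 / 0.235 = 63.40 years ≈ 63 growth lines.

63 growth lines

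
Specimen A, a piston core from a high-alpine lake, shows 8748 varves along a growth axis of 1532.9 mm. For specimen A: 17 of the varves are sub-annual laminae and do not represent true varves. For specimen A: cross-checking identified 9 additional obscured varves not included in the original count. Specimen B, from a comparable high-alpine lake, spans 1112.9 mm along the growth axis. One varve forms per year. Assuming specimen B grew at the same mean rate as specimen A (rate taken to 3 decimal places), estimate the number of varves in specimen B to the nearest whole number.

6359 varves

Specimen A: correcting the raw count gives 8748 − 17 + 9 = 8740 true varves.
A: Mean rate = 1532.9 mm / 8740 years ≈ 0.175 mm per year.
B spans 1112.9 / 0.175 = 6359.43 years ≈ 6359 varves.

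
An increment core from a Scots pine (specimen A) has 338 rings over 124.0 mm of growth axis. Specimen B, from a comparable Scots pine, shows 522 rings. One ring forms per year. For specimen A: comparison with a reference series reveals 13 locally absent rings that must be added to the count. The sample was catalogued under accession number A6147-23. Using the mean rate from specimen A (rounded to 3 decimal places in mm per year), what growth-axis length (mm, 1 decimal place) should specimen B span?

Specimen A: true ring count = 338 + 13 = 351.
A: 124.0 mm over 351 years gives 124.0 / 351 ≈ 0.353 mm/yr.
B's length ≈ 0.353 × 522 = 184.3 mm.

184.3 mm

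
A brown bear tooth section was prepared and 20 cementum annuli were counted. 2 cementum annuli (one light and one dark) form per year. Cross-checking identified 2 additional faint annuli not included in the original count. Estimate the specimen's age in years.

Adjusted count: 20 + 2 = 22 cementum annuli.
Dividing by 2 cementum annuli per year: 22 / 2 = 11 years.

11 years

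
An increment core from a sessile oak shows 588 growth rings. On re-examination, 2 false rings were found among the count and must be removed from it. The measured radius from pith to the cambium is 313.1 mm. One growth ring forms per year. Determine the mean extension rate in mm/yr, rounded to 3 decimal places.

0.534 mm/yr

Correcting the raw count gives 588 − 2 = 586 true growth rings.
Mean rate = 313.1 mm / 586 years ≈ 0.534 mm/yr.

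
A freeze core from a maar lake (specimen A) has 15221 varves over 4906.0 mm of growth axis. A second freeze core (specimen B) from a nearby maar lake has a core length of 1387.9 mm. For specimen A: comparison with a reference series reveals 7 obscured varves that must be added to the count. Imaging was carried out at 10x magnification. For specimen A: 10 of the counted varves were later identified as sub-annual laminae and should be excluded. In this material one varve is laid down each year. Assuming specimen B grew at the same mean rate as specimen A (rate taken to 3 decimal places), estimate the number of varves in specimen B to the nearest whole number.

Specimen A: correcting the raw count gives 15221 − 10 + 7 = 15218 true varves.
A: Extension rate ≈ 4906.0 / 15218 = 0.322 mm/year.
B spans 1387.9 / 0.322 = 4310.25 years ≈ 4310 varves.

4310 varves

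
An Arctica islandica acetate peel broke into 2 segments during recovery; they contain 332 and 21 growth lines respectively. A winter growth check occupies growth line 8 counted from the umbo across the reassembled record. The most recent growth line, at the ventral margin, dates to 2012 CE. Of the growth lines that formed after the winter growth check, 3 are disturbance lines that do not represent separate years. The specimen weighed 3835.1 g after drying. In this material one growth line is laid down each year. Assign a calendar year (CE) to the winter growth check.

Total growth lines = 332 + 21 = 353.
The winter growth check sits at growth line 8 from the umbo, so 353 − 8 = 345 growth lines formed after it.
345 − 3 false = 342 true growth lines after the winter growth check.
The growth line at the ventral margin is 2012 CE, so the winter growth check dates to 2012 − 342 = 1670 CE.

1670 CE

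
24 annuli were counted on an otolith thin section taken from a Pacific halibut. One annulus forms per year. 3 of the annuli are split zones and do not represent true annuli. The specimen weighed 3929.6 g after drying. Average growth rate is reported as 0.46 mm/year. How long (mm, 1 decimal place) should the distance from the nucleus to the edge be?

9.7 mm

After corrections the count is 24 − 3 = 21 annuli.
Predicted length = 0.46 mm/year × 21 years = 9.7 mm.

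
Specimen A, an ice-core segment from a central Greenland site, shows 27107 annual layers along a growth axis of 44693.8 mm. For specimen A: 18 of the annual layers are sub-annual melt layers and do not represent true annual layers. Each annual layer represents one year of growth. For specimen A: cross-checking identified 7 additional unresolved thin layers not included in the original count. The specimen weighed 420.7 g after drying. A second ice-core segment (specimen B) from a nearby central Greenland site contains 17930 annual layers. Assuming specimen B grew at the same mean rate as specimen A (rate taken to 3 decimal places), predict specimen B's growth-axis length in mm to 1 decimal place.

29566.6 mm

Specimen A: adjusted count: 27107 − 18 + 7 = 27096 annual layers.
A: Mean rate = 44693.8 mm / 27096 years ≈ 1.649 mm/yr.
For B, 1.649 mm/year × 17930 years = 29566.6 mm.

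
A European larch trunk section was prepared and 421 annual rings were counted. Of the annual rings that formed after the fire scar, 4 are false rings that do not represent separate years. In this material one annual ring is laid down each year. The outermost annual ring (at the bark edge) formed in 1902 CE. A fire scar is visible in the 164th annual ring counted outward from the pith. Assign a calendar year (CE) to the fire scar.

The fire scar sits at annual ring 164 from the pith, so 421 − 164 = 257 annual rings formed after it.
Removing the 4 false annual rings leaves 257 − 4 = 253 true annual rings beyond the fire scar.
Counting back 253 years from 1902 CE places the fire scar in 1902 − 253 = 1649 CE.

1649 CE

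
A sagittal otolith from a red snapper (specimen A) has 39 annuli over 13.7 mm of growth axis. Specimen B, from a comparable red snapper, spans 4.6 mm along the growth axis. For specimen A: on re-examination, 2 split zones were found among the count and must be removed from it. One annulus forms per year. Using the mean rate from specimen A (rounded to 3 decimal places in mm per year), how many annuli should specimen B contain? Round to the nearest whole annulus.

Specimen A: adjusted count: 39 − 2 = 37 annuli.
A: Extension rate ≈ 13.7 / 37 = 0.370 mm per year.
Specimen B: 4.6 mm / 0.370 mm per year = 12.43 years ≈ 12 annuli.

12 annuli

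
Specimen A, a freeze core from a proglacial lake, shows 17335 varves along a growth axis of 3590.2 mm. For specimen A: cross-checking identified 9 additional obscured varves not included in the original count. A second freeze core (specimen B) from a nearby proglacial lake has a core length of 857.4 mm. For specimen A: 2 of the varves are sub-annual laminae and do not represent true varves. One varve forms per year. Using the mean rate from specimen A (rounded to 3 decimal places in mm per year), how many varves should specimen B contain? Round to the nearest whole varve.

4142 varves

Specimen A: correcting the raw count gives 17335 − 2 + 9 = 17342 true varves.
A: 3590.2 mm over 17342 years gives 3590.2 / 17342 ≈ 0.207 mm/yr.
Specimen B: 857.4 mm / 0.207 mm per year = 4142.03 years ≈ 4142 varves.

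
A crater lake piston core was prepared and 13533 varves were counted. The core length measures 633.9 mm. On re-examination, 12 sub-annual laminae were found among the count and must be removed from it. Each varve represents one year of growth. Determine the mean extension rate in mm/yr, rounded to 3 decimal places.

0.047 mm/yr

Adjusted count: 13533 − 12 = 13521 varves.
Mean rate = 633.9 mm / 13521 years ≈ 0.047 mm/yr.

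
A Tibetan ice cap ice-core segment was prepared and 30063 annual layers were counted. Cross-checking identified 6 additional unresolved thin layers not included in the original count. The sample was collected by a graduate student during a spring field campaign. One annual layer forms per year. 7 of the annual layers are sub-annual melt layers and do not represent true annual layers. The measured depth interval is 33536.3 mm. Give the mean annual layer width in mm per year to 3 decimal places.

Adjusted count: 30063 − 7 + 6 = 30062 annual layers.
33536.3 mm over 30062 years gives 33536.3 / 30062 ≈ 1.116 mm per year.

1.116 mm per year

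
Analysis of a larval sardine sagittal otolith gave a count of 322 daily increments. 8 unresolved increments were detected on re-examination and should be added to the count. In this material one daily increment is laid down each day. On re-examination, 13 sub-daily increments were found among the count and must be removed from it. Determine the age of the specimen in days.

317 days

After corrections the count is 322 − 13 + 8 = 317 daily increments.
With a one-to-one daily increment periodicity this is 317 days.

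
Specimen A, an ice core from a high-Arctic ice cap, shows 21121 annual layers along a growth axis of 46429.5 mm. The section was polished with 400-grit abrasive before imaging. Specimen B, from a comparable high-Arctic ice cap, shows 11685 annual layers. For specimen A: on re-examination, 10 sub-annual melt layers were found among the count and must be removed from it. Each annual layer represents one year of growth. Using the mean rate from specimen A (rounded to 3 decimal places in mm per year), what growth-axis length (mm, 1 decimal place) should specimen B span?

25695.3 mm

Specimen A: true annual layer count = 21121 − 10 = 21111.
A: Extension rate ≈ 46429.5 / 21111 = 2.199 mm/year.
Length of B = 2.199 × 11685 = 25695.3 mm.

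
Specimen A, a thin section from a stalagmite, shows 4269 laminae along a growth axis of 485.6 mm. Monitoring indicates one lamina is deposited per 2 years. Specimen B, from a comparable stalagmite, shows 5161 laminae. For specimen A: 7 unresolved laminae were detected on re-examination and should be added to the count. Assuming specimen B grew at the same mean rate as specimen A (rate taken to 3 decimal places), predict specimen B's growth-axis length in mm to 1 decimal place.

588.4 mm

Specimen A: adjusted count: 4269 + 7 = 4276 laminae.
Specimen A: 4276 laminae at 2 years each span 4276 × 2 = 8552 years.
A: Mean rate = 485.6 mm / 8552 years ≈ 0.057 mm/yr.
Specimen B: at 2 years per lamina, 5161 × 2 = 10322 years. Length of B = 0.057 × 10322 = 588.4 mm.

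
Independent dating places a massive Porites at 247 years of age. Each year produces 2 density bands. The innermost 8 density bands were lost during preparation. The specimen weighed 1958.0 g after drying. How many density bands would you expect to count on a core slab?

With 2 density bands per year, 247 years would produce 247 × 2 = 494 density bands.
Less the 8 uncaptured density bands: 494 − 8 = 486.

486 density bands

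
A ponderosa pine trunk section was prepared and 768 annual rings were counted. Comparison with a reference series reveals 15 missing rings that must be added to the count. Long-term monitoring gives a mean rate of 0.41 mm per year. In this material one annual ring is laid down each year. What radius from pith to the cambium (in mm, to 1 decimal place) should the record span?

321.0 mm

After corrections the count is 768 + 15 = 783 annual rings.
Length ≈ 0.41 × 783 = 321.0 mm.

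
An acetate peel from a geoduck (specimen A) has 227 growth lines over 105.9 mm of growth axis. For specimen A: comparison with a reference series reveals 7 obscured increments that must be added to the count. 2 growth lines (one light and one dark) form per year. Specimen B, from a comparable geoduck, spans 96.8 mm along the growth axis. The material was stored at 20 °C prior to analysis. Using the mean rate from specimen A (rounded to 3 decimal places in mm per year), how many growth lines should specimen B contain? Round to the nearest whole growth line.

Specimen A: adjusted count: 227 + 7 = 234 growth lines.
Specimen A: dividing by 2 growth lines per year: 234 / 2 = 117 years.
A: 105.9 mm over 117 years gives 105.9 / 117 ≈ 0.905 mm/year.
Specimen B: 96.8 mm / 0.905 mm per year = 106.96 years; at 2 growth lines per year that is 106.96 × 2 ≈ 214 growth lines.

214 growth lines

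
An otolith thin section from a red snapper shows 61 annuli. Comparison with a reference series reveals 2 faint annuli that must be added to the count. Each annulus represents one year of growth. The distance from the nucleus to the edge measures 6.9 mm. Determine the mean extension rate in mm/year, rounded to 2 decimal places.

0.11 mm/year

Adjusted count: 61 + 2 = 63 annuli.
6.9 mm over 63 years gives 6.9 / 63 ≈ 0.11 mm/year.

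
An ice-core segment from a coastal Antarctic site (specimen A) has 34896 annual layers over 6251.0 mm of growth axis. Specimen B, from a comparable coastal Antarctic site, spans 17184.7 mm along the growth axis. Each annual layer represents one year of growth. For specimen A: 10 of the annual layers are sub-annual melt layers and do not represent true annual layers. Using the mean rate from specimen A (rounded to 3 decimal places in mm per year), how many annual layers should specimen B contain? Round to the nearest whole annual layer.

96004 annual layers

Specimen A: correcting the raw count gives 34896 − 10 = 34886 true annual layers.
A: 6251.0 mm over 34886 years gives 6251.0 / 34886 ≈ 0.179 mm/yr.
Specimen B: 17184.7 mm / 0.179 mm per year = 96003.91 years ≈ 96004 annual layers.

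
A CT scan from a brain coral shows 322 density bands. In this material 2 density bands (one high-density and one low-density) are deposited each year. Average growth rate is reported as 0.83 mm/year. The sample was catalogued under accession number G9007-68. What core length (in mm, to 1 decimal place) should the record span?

133.6 mm

Dividing by 2 density bands per year: 322 / 2 = 161 years.
Length ≈ 0.83 × 161 = 133.6 mm.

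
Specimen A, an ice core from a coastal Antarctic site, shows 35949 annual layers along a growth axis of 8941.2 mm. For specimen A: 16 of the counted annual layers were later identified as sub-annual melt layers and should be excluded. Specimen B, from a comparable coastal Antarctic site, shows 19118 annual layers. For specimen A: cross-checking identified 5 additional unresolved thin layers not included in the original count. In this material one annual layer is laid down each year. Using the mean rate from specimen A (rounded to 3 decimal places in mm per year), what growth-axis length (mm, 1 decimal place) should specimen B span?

4760.4 mm

Specimen A: true annual layer count = 35949 − 16 + 5 = 35938.
A: 8941.2 mm over 35938 years gives 8941.2 / 35938 ≈ 0.249 mm/year.
Length of B = 0.249 × 19118 = 4760.4 mm.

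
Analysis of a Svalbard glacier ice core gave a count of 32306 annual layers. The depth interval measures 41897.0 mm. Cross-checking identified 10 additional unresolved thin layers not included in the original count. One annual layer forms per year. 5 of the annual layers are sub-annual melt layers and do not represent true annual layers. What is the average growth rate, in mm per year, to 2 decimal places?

1.30 mm per year

Correcting the raw count gives 32306 − 5 + 10 = 32311 true annual layers.
Extension rate ≈ 41897.0 / 32311 = 1.30 mm per year.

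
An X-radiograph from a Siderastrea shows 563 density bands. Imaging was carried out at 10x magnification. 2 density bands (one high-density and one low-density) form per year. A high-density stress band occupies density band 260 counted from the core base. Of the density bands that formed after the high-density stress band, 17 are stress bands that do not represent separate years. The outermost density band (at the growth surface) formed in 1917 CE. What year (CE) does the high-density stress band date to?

1774 CE

Between density band 260 and the growth surface there are 563 − 260 = 303 density bands.
Excluding 17 false density bands: 303 − 17 = 286.
Dividing by 2 density bands per year: 286 / 2 = 143 years.
1917 − 143 = 1774 CE.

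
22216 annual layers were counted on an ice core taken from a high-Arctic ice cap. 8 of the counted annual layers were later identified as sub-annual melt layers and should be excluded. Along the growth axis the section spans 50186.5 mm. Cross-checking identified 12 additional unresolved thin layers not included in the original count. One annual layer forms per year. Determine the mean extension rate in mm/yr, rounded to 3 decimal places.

After corrections the count is 22216 − 8 + 12 = 22220 annual layers.
Mean rate = 50186.5 mm / 22220 years ≈ 2.259 mm/yr.

2.259 mm/yr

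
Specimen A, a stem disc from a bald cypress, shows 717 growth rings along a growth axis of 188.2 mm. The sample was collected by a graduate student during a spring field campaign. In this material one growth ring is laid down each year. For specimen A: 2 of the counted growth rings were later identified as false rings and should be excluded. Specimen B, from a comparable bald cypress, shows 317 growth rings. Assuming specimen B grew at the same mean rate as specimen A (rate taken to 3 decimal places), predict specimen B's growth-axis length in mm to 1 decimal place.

Specimen A: adjusted count: 717 − 2 = 715 growth rings.
A: 188.2 mm over 715 years gives 188.2 / 715 ≈ 0.263 mm/year.
Length of B = 0.263 × 317 = 83.4 mm.

83.4 mm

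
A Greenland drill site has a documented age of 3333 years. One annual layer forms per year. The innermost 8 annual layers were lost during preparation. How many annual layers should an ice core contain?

At one annual layer per year, 3333 years correspond to 3333 annual layers.
3333 − 8 missed = 3325 annual layers expected in the prepared section.

3325 annual layers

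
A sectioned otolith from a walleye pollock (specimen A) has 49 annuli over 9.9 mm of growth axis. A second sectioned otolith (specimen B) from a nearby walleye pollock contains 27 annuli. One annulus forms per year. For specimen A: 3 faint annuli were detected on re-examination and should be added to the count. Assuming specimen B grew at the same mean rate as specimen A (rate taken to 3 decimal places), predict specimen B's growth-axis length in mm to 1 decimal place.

5.1 mm

Specimen A: after corrections the count is 49 + 3 = 52 annuli.
A: 9.9 mm over 52 years gives 9.9 / 52 ≈ 0.190 mm/yr.
B's length ≈ 0.190 × 27 = 5.1 mm.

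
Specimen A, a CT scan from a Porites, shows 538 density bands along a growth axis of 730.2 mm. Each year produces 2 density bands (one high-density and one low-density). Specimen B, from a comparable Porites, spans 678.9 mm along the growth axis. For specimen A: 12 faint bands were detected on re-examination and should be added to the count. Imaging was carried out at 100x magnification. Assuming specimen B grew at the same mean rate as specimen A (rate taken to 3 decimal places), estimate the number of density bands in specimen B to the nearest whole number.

Specimen A: correcting the raw count gives 538 + 12 = 550 true density bands.
Specimen A: dividing by 2 density bands per year: 550 / 2 = 275 years.
A: Mean rate = 730.2 mm / 275 years ≈ 2.655 mm per year.
For B, 678.9 / 2.655 = 255.71 years; at 2 density bands per year that is 255.71 × 2 ≈ 511 density bands.

511 density bands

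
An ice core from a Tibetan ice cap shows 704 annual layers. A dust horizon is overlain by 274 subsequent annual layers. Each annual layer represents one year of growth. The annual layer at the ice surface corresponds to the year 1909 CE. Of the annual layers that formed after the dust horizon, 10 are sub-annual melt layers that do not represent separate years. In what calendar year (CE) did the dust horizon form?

1645 CE

274 annual layers formed after the dust horizon.
Removing the 10 false annual layers leaves 274 − 10 = 264 true annual layers beyond the dust horizon.
The annual layer at the ice surface is 1909 CE, so the dust horizon dates to 1909 − 264 = 1645 CE.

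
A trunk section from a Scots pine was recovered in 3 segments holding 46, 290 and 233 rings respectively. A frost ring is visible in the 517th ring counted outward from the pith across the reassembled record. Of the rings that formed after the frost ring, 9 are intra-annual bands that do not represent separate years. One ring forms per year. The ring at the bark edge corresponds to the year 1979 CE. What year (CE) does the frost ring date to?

Total rings = 46 + 290 + 233 = 569.
Between ring 517 and the bark edge there are 569 − 517 = 52 rings.
52 − 9 false = 43 true rings after the frost ring.
Counting back 43 years from 1979 CE places the frost ring in 1979 − 43 = 1936 CE.

1936 CE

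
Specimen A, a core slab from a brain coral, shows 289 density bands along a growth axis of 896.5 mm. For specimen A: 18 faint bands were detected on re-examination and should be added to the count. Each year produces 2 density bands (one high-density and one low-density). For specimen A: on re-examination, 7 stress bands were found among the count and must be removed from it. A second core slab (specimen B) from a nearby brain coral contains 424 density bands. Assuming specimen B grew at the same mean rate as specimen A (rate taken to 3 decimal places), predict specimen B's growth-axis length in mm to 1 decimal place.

Specimen A: adjusted count: 289 − 7 + 18 = 300 density bands.
Specimen A: with 2 density bands per year, 300 / 2 = 150 years.
A: Extension rate ≈ 896.5 / 150 = 5.977 mm per year.
Specimen B: with 2 density bands per year, 424 / 2 = 212 years. Length of B = 5.977 × 212 = 1267.1 mm.

1267.1 mm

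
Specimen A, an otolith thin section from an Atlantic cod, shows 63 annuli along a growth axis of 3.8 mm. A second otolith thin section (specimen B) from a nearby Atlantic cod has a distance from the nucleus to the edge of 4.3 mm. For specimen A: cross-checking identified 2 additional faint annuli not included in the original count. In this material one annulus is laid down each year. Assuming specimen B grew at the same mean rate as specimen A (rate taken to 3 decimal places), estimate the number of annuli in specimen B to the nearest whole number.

Specimen A: adjusted count: 63 + 2 = 65 annuli.
A: 3.8 mm over 65 years gives 3.8 / 65 ≈ 0.058 mm/yr.
B spans 4.3 / 0.058 = 74.14 years ≈ 74 annuli.

74 annuli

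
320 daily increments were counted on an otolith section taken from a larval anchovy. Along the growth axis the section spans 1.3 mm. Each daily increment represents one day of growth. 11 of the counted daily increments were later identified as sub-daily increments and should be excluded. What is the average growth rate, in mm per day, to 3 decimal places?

After corrections the count is 320 − 11 = 309 daily increments.
Extension rate ≈ 1.3 / 309 = 0.004 mm per day.

0.004 mm per day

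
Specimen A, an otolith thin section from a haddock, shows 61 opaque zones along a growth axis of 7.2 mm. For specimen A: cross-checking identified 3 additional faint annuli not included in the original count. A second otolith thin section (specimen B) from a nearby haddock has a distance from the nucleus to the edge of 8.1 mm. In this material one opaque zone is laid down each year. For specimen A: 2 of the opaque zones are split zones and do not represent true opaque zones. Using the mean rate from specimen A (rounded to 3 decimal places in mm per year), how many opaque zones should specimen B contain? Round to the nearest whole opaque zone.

70 opaque zones

Specimen A: adjusted count: 61 − 2 + 3 = 62 opaque zones.
A: 7.2 mm over 62 years gives 7.2 / 62 ≈ 0.116 mm per year.
B spans 8.1 / 0.116 = 69.83 years ≈ 70 opaque zones.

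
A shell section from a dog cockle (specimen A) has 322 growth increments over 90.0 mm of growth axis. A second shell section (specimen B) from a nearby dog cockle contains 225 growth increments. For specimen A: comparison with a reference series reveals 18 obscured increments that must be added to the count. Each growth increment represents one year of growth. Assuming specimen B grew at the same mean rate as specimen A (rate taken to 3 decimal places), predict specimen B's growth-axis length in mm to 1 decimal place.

Specimen A: after corrections the count is 322 + 18 = 340 growth increments.
A: 90.0 mm over 340 years gives 90.0 / 340 ≈ 0.265 mm/yr.
For B, 0.265 mm/year × 225 years = 59.6 mm.

59.6 mm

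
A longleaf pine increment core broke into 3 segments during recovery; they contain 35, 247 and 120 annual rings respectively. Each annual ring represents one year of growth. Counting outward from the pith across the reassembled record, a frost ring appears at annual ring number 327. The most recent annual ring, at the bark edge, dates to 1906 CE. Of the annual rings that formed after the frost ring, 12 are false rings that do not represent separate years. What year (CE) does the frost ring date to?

1843 CE

Total annual rings = 35 + 247 + 120 = 402.
Between annual ring 327 and the bark edge there are 402 − 327 = 75 annual rings.
Removing the 12 false annual rings leaves 75 − 12 = 63 true annual rings beyond the frost ring.
1906 − 63 = 1843 CE.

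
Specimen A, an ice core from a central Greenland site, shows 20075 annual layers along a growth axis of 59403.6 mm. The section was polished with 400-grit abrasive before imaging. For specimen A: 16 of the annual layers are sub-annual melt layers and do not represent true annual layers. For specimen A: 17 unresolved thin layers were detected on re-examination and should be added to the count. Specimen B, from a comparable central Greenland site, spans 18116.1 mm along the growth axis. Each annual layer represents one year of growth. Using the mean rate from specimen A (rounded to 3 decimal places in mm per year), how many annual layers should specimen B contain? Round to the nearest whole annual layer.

6122 annual layers

Specimen A: correcting the raw count gives 20075 − 16 + 17 = 20076 true annual layers.
A: 59403.6 mm over 20076 years gives 59403.6 / 20076 ≈ 2.959 mm/year.
For B, 18116.1 / 2.959 = 6122.37 years ≈ 6122 annual layers.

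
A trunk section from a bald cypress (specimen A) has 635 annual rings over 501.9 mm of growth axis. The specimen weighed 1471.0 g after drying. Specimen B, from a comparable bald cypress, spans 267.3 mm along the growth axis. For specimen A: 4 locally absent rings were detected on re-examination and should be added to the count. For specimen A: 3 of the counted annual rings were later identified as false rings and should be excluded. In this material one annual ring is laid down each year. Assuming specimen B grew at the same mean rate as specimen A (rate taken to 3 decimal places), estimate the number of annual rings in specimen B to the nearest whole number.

339 annual rings

Specimen A: adjusted count: 635 − 3 + 4 = 636 annual rings.
A: Mean rate = 501.9 mm / 636 years ≈ 0.789 mm/yr.
For B, 267.3 / 0.789 = 338.78 years ≈ 339 annual rings.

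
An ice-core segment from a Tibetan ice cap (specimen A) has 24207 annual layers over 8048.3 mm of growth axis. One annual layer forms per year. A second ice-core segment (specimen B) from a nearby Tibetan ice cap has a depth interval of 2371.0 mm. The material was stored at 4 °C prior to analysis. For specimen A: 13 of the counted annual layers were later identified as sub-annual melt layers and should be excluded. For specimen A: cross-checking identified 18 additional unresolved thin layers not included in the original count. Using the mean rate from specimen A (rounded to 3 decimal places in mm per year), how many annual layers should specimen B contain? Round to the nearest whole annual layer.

Specimen A: after corrections the count is 24207 − 13 + 18 = 24212 annual layers.
A: Mean rate = 8048.3 mm / 24212 years ≈ 0.332 mm/year.
B spans 2371.0 / 0.332 = 7141.57 years ≈ 7142 annual layers.

7142 annual layers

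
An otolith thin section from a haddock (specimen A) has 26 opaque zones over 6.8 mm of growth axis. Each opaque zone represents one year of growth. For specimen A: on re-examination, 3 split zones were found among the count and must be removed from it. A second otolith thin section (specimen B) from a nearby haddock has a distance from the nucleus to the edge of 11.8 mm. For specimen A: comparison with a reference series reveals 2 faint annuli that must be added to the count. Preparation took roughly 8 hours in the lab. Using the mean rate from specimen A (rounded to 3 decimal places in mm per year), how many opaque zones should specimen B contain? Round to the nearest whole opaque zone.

43 opaque zones

Specimen A: adjusted count: 26 − 3 + 2 = 25 opaque zones.
A: 6.8 mm over 25 years gives 6.8 / 25 ≈ 0.272 mm/yr.
B spans 11.8 / 0.272 = 43.38 years ≈ 43 opaque zones.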